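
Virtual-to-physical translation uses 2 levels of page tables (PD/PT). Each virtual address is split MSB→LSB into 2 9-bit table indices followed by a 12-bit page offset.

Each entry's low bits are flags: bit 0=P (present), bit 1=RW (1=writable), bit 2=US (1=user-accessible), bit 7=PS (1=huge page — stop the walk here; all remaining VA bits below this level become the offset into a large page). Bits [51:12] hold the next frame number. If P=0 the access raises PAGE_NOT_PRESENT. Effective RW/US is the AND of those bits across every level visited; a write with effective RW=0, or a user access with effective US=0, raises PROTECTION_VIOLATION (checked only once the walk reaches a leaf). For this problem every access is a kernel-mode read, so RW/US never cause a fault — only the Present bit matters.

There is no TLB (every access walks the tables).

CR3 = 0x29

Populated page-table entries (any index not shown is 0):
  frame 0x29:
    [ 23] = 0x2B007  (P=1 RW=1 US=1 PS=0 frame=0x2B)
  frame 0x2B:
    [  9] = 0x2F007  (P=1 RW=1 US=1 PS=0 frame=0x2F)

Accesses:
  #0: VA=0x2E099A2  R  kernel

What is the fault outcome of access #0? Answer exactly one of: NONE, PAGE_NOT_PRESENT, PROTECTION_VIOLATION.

Walk each access:
#0 VA=0x2E099A2 (r,kernel):
  [0] read 0x29 idx=23: raw=0x2B007 flags P=1 W=1 U=1 S=0
  [1] read 0x2B idx=9: raw=0x2F007 flags P=1 W=1 U=1 S=0
  ⇒ phys 0x2F9A2  [2 reads]

Access #0 fault: NONE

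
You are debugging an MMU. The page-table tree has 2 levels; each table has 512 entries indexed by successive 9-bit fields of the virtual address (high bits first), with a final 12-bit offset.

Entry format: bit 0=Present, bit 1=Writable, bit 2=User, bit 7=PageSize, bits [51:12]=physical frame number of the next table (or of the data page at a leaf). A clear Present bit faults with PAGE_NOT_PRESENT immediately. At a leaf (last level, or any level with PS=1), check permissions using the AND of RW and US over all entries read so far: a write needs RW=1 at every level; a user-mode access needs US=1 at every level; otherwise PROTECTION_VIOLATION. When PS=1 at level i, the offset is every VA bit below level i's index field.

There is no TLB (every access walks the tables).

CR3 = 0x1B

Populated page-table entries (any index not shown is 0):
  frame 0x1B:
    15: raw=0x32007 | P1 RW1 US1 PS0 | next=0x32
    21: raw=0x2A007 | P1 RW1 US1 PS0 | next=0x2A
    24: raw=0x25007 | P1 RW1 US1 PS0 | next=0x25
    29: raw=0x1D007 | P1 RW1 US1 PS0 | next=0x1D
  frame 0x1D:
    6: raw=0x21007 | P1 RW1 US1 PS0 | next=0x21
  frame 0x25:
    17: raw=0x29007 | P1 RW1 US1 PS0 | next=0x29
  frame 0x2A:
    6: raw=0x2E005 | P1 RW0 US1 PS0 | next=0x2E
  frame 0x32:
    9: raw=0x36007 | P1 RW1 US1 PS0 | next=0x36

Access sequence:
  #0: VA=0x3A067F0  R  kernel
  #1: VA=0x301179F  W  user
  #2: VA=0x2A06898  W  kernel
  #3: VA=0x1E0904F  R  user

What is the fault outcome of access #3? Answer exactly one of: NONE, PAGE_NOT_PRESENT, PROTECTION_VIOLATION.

Walk each access:
#0 VA=0x3A067F0 (r,kernel):
  L0 @0x1B[29] → 0x1D007  P=1,RW=1,US=1,PS=0
  L1 @0x1D[6] → 0x21007  P=1,RW=1,US=1,PS=0
  ✓ 0x217F0  — 2 lookups
#1 VA=0x301179F (w,user):
  L0 @0x1B[24] → 0x25007  P=1,RW=1,US=1,PS=0
  L1 @0x25[17] → 0x29007  P=1,RW=1,US=1,PS=0
  ✓ 0x2979F  — 2 lookups
#2 VA=0x2A06898 (w,kernel):
  L0 @0x1B[21] → 0x2A007  P=1,RW=1,US=1,PS=0
  L1 @0x2A[6] → 0x2E005  P=1,RW=0,US=1,PS=0
  → PROTECTION_VIOLATION  (2 entries read)
#3 VA=0x1E0904F (r,user):
  L0 @0x1B[15] → 0x32007  P=1,RW=1,US=1,PS=0
  L1 @0x32[9] → 0x36007  P=1,RW=1,US=1,PS=0
  ✓ 0x3604F  — 2 lookups

Access #3 fault: NONE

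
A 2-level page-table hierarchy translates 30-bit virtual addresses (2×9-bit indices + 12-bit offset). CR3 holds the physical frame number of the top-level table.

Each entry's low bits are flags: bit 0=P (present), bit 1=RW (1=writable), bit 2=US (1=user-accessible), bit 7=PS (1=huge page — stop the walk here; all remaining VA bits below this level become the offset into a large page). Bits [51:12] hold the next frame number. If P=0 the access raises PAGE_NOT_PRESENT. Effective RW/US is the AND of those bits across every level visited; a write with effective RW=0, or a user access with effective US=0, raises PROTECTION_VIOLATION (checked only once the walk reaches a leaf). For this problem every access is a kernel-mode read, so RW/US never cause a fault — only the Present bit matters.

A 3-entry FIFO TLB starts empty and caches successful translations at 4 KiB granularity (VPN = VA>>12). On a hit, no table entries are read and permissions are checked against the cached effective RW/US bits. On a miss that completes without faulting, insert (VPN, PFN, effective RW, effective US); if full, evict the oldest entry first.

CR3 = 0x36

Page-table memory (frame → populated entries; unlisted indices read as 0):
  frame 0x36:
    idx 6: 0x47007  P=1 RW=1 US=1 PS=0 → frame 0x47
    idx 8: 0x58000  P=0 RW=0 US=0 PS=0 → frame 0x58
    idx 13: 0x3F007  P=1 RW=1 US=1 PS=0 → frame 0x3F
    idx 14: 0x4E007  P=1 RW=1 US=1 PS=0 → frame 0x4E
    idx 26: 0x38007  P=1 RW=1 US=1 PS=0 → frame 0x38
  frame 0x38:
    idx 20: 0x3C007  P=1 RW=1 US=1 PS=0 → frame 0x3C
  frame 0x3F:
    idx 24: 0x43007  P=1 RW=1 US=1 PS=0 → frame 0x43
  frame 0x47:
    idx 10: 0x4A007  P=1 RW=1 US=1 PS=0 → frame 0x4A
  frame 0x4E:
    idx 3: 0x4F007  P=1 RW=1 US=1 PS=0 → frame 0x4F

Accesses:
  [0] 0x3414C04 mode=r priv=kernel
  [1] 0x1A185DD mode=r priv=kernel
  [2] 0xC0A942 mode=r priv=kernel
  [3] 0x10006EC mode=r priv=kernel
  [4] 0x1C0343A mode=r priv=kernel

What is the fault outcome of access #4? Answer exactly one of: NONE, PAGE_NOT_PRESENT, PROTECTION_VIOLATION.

Trace:
#0 VA=0x3414C04 (r,kernel):
  [0] read 0x36 idx=26: raw=0x38007 flags P=1 W=1 U=1 S=0
  [1] read 0x38 idx=20: raw=0x3C007 flags P=1 W=1 U=1 S=0
  ✓ 0x3CC04  — 2 lookups
#1 VA=0x1A185DD (r,kernel):
  [0] read 0x36 idx=13: raw=0x3F007 flags P=1 W=1 U=1 S=0
  [1] read 0x3F idx=24: raw=0x43007 flags P=1 W=1 U=1 S=0
  ✓ 0x435DD  — 2 lookups
#2 VA=0xC0A942 (r,kernel):
  [0] read 0x36 idx=6: raw=0x47007 flags P=1 W=1 U=1 S=0
  [1] read 0x47 idx=10: raw=0x4A007 flags P=1 W=1 U=1 S=0
  ✓ 0x4A942  — 2 lookups
#3 VA=0x10006EC (r,kernel):
  [0] read 0x36 idx=8: raw=0x58000 flags P=0 W=0 U=0 S=0
  ⇒ fault: PAGE_NOT_PRESENT  — 1 lookups
#4 VA=0x1C0343A (r,kernel):
  [0] read 0x36 idx=14: raw=0x4E007 flags P=1 W=1 U=1 S=0
  [1] read 0x4E idx=3: raw=0x4F007 flags P=1 W=1 U=1 S=0
  ✓ 0x4F43A  — 2 lookups

Access #4 fault: NONE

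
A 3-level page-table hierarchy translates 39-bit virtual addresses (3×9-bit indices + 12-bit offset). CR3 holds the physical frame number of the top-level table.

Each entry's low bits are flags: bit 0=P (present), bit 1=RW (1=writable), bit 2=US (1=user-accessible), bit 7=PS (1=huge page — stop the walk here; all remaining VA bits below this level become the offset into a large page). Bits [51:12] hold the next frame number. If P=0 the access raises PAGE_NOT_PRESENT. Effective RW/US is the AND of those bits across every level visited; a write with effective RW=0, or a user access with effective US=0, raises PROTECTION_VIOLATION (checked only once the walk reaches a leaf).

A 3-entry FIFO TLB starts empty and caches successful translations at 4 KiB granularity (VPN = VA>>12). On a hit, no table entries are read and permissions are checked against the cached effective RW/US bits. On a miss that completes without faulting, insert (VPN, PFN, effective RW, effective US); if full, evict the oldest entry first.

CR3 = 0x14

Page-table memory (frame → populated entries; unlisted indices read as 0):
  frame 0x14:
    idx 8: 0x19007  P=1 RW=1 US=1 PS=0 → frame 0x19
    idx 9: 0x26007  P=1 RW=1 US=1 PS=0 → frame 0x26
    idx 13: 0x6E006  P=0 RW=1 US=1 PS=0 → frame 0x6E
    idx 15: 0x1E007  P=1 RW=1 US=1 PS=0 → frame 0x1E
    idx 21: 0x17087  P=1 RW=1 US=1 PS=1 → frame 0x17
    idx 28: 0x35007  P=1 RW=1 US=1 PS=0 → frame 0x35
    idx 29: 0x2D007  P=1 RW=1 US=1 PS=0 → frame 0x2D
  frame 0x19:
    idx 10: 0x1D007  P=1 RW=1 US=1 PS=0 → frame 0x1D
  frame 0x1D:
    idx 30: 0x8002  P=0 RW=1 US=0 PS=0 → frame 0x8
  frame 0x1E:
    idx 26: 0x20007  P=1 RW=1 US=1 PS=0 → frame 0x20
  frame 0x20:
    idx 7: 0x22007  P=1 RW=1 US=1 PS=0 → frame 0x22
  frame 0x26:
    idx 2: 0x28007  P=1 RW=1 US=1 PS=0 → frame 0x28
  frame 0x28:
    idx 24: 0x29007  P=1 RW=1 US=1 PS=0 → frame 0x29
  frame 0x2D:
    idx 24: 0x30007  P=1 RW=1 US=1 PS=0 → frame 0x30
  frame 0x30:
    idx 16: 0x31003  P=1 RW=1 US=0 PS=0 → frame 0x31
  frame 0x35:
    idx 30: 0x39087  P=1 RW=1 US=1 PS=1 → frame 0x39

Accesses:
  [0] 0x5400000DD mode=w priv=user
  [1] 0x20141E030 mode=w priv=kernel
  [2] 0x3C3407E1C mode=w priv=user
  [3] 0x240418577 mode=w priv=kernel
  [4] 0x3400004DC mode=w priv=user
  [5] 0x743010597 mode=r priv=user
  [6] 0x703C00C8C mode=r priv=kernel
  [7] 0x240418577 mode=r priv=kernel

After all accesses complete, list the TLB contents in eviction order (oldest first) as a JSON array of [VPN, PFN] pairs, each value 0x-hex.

Trace:
#0 VA=0x5400000DD (w,user):
  L0 @0x14[21] → 0x17087  P=1,RW=1,US=1,PS=1
  ✓ 0x170DD (huge @L0)  — 1 lookups
#1 VA=0x20141E030 (w,kernel):
  L0 @0x14[8] → 0x19007  P=1,RW=1,US=1,PS=0
  L1 @0x19[10] → 0x1D007  P=1,RW=1,US=1,PS=0
  L2 @0x1D[30] → 0x8002  P=0,RW=1,US=0,PS=0
  ⇒ fault: PAGE_NOT_PRESENT  — 3 lookups
#2 VA=0x3C3407E1C (w,user):
  L0 @0x14[15] → 0x1E007  P=1,RW=1,US=1,PS=0
  L1 @0x1E[26] → 0x20007  P=1,RW=1,US=1,PS=0
  L2 @0x20[7] → 0x22007  P=1,RW=1,US=1,PS=0
  ✓ 0x22E1C  — 3 lookups
#3 VA=0x240418577 (w,kernel):
  L0 @0x14[9] → 0x26007  P=1,RW=1,US=1,PS=0
  L1 @0x26[2] → 0x28007  P=1,RW=1,US=1,PS=0
  L2 @0x28[24] → 0x29007  P=1,RW=1,US=1,PS=0
  ✓ 0x29577  — 3 lookups
#4 VA=0x3400004DC (w,user):
  L0 @0x14[13] → 0x6E006  P=0,RW=1,US=1,PS=0
  ⇒ fault: PAGE_NOT_PRESENT  — 1 lookups
#5 VA=0x743010597 (r,user):
  L0 @0x14[29] → 0x2D007  P=1,RW=1,US=1,PS=0
  L1 @0x2D[24] → 0x30007  P=1,RW=1,US=1,PS=0
  L2 @0x30[16] → 0x31003  P=1,RW=1,US=0,PS=0
  ⇒ fault: PROTECTION_VIOLATION  — 3 lookups
#6 VA=0x703C00C8C (r,kernel):
  L0 @0x14[28] → 0x35007  P=1,RW=1,US=1,PS=0
  L1 @0x35[30] → 0x39087  P=1,RW=1,US=1,PS=1
  ✓ 0x39C8C (huge @L1)  — 2 lookups
#7 VA=0x240418577 (r,kernel):
  TLB hit vpn=0x240418 → PA=0x29577

TLB: [["0x3C3407", "0x22"], ["0x240418", "0x29"], ["0x703C00", "0x39"]]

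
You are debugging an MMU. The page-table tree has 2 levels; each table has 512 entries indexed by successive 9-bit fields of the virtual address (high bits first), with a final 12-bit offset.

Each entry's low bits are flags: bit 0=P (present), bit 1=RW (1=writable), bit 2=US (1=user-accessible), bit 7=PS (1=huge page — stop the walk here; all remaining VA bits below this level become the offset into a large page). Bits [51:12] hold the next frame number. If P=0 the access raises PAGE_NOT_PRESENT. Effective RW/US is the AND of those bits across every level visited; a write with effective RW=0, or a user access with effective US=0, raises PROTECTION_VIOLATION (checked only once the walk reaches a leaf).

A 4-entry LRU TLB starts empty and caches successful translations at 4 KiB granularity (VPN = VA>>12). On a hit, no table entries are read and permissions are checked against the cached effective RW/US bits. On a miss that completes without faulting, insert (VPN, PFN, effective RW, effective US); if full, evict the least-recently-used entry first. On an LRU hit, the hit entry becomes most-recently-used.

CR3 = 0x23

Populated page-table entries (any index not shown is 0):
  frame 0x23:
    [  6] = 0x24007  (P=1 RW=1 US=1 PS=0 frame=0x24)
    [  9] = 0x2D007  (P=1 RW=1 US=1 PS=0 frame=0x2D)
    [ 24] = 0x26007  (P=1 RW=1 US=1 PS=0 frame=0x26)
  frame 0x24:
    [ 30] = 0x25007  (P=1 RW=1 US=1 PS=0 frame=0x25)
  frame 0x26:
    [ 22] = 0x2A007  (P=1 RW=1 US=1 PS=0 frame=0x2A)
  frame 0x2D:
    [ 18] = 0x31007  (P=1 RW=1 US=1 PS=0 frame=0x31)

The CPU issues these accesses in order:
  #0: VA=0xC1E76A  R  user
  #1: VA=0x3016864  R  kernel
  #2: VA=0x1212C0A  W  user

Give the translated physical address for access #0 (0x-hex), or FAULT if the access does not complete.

Per-access translation:
#0 VA=0xC1E76A (r,user):
  L0 @0x23[6] → 0x24007  P=1,RW=1,US=1,PS=0
  L1 @0x24[30] → 0x25007  P=1,RW=1,US=1,PS=0
  ✓ 0x2576A  — 2 lookups
#1 VA=0x3016864 (r,kernel):
  L0 @0x23[24] → 0x26007  P=1,RW=1,US=1,PS=0
  L1 @0x26[22] → 0x2A007  P=1,RW=1,US=1,PS=0
  ✓ 0x2A864  — 2 lookups
#2 VA=0x1212C0A (w,user):
  L0 @0x23[9] → 0x2D007  P=1,RW=1,US=1,PS=0
  L1 @0x2D[18] → 0x31007  P=1,RW=1,US=1,PS=0
  ✓ 0x31C0A  — 2 lookups

Access #0 PA: 0x2576A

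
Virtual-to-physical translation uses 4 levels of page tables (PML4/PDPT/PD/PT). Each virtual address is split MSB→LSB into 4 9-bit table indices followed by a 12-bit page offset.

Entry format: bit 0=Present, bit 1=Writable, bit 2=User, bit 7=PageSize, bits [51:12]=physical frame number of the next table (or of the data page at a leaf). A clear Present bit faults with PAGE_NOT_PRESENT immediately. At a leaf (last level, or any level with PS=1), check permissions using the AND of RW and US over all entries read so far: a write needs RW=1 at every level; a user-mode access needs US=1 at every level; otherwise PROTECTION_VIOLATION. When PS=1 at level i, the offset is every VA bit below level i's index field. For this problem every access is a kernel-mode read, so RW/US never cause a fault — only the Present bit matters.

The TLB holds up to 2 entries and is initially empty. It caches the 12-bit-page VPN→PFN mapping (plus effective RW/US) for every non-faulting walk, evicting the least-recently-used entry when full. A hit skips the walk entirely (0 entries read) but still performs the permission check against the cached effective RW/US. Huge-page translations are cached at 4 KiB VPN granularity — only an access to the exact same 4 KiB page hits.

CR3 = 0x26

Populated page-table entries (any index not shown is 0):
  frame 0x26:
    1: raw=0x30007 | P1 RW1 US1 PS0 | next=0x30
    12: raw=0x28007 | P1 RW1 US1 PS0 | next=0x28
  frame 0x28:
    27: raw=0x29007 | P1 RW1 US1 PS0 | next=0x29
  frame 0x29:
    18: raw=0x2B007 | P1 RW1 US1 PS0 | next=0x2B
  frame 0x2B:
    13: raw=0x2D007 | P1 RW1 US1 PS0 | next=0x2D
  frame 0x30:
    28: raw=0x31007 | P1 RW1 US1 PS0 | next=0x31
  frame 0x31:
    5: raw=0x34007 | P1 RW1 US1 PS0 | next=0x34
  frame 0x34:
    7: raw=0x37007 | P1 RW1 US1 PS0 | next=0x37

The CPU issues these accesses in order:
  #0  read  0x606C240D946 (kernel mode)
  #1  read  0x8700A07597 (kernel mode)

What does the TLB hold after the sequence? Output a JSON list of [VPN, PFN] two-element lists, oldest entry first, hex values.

Trace:
#0 VA=0x606C240D946 (r,kernel):
  lvl0: tbl 0x26, slot 12 ⇒ 0x28007 (P1/RW1/US1/PS0)
  lvl1: tbl 0x28, slot 27 ⇒ 0x29007 (P1/RW1/US1/PS0)
  lvl2: tbl 0x29, slot 18 ⇒ 0x2B007 (P1/RW1/US1/PS0)
  lvl3: tbl 0x2B, slot 13 ⇒ 0x2D007 (P1/RW1/US1/PS0)
  ✓ 0x2D946  — 4 lookups
#1 VA=0x8700A07597 (r,kernel):
  lvl0: tbl 0x26, slot 1 ⇒ 0x30007 (P1/RW1/US1/PS0)
  lvl1: tbl 0x30, slot 28 ⇒ 0x31007 (P1/RW1/US1/PS0)
  lvl2: tbl 0x31, slot 5 ⇒ 0x34007 (P1/RW1/US1/PS0)
  lvl3: tbl 0x34, slot 7 ⇒ 0x37007 (P1/RW1/US1/PS0)
  ✓ 0x37597  — 4 lookups

TLB: [["0x606C240D", "0x2D"], ["0x8700A07", "0x37"]]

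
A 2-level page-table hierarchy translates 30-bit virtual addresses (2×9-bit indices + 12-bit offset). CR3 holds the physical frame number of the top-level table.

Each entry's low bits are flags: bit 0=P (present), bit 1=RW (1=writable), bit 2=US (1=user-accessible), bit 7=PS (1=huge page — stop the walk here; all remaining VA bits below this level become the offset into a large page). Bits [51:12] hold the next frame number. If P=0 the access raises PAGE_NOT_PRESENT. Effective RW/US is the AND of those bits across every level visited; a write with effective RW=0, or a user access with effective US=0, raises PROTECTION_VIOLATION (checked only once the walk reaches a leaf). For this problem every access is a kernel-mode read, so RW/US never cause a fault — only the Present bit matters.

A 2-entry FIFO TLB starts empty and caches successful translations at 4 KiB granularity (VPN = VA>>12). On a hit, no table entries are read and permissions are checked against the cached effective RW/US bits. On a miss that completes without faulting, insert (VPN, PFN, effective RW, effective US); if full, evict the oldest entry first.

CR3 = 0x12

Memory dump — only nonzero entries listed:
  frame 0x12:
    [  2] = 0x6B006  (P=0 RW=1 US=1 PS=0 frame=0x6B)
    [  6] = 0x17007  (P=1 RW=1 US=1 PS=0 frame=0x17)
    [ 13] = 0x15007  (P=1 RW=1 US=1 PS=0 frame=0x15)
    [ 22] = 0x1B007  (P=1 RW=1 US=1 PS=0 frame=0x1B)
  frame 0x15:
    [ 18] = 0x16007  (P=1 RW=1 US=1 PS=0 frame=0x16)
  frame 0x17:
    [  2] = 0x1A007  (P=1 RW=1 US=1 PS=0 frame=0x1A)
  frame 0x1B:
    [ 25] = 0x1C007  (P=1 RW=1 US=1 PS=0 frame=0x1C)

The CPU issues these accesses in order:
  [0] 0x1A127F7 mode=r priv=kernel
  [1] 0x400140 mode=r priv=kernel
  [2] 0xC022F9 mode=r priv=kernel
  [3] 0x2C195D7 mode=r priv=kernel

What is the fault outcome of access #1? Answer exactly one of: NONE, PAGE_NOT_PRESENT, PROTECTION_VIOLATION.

Per-access translation:
#0 VA=0x1A127F7 (r,kernel):
  [0] read 0x12 idx=13: raw=0x15007 flags P=1 W=1 U=1 S=0
  [1] read 0x15 idx=18: raw=0x16007 flags P=1 W=1 U=1 S=0
  ✓ 0x167F7  — 2 lookups
#1 VA=0x400140 (r,kernel):
  [0] read 0x12 idx=2: raw=0x6B006 flags P=0 W=1 U=1 S=0
  ✗ PAGE_NOT_PRESENT  [1 reads]
#2 VA=0xC022F9 (r,kernel):
  [0] read 0x12 idx=6: raw=0x17007 flags P=1 W=1 U=1 S=0
  [1] read 0x17 idx=2: raw=0x1A007 flags P=1 W=1 U=1 S=0
  ✓ 0x1A2F9  — 2 lookups
#3 VA=0x2C195D7 (r,kernel):
  [0] read 0x12 idx=22: raw=0x1B007 flags P=1 W=1 U=1 S=0
  [1] read 0x1B idx=25: raw=0x1C007 flags P=1 W=1 U=1 S=0
  ✓ 0x1C5D7  — 2 lookups

Access #1 fault: PAGE_NOT_PRESENT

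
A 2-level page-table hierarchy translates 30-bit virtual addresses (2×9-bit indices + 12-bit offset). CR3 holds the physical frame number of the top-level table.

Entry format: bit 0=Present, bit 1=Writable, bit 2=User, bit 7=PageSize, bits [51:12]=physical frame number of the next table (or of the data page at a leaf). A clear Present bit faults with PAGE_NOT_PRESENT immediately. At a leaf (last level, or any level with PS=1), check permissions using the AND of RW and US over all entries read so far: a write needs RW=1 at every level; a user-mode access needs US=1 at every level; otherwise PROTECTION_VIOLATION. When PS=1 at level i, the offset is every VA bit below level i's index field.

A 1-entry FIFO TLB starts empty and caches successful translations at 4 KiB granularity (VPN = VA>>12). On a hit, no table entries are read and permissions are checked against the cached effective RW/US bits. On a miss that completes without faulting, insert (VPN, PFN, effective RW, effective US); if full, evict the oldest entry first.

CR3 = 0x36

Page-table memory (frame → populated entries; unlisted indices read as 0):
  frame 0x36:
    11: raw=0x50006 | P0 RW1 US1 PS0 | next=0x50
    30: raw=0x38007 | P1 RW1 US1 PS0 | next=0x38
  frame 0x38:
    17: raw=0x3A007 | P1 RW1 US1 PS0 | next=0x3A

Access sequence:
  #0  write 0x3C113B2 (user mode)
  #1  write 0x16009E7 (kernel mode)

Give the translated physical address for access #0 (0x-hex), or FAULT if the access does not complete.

Trace:
#0 VA=0x3C113B2 (w,user):
  L0: frame=0x36 idx=30 entry=0x38007 [P=1 RW=1 US=1 PS=0]
  L1: frame=0x38 idx=17 entry=0x3A007 [P=1 RW=1 US=1 PS=0]
  → PA=0x3A3B2  (2 entries read)
#1 VA=0x16009E7 (w,kernel):
  L0: frame=0x36 idx=11 entry=0x50006 [P=0 RW=1 US=1 PS=0]
  ✗ PAGE_NOT_PRESENT  [1 reads]

Access #0 PA: 0x3A3B2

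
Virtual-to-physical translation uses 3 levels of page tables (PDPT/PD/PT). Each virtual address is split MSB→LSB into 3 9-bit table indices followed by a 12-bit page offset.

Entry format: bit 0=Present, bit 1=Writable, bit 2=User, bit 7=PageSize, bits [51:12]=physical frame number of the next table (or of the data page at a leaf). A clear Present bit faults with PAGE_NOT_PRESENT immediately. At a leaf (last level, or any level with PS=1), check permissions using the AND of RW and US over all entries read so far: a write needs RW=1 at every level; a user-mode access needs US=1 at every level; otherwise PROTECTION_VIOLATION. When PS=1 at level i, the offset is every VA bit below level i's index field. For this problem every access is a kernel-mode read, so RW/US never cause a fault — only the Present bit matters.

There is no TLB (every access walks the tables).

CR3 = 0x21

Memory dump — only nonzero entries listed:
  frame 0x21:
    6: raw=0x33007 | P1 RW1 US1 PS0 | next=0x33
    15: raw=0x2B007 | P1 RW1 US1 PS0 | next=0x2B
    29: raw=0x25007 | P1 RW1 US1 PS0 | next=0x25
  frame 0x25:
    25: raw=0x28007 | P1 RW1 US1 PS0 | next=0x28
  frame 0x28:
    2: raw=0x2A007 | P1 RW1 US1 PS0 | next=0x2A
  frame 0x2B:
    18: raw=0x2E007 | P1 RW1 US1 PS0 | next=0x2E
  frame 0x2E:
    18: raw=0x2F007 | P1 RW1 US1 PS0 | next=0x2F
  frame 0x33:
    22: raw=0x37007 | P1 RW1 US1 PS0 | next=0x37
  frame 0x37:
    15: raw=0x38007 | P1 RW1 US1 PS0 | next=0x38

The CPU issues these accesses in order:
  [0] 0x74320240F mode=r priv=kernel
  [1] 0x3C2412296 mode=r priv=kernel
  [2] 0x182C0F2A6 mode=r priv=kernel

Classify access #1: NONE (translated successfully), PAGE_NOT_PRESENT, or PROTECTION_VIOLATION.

Walk each access:
#0 VA=0x74320240F (r,kernel):
  lvl0: tbl 0x21, slot 29 ⇒ 0x25007 (P1/RW1/US1/PS0)
  lvl1: tbl 0x25, slot 25 ⇒ 0x28007 (P1/RW1/US1/PS0)
  lvl2: tbl 0x28, slot 2 ⇒ 0x2A007 (P1/RW1/US1/PS0)
  ✓ 0x2A40F  — 3 lookups
#1 VA=0x3C2412296 (r,kernel):
  lvl0: tbl 0x21, slot 15 ⇒ 0x2B007 (P1/RW1/US1/PS0)
  lvl1: tbl 0x2B, slot 18 ⇒ 0x2E007 (P1/RW1/US1/PS0)
  lvl2: tbl 0x2E, slot 18 ⇒ 0x2F007 (P1/RW1/US1/PS0)
  ✓ 0x2F296  — 3 lookups
#2 VA=0x182C0F2A6 (r,kernel):
  lvl0: tbl 0x21, slot 6 ⇒ 0x33007 (P1/RW1/US1/PS0)
  lvl1: tbl 0x33, slot 22 ⇒ 0x37007 (P1/RW1/US1/PS0)
  lvl2: tbl 0x37, slot 15 ⇒ 0x38007 (P1/RW1/US1/PS0)
  ✓ 0x382A6  — 3 lookups

Access #1 fault: NONE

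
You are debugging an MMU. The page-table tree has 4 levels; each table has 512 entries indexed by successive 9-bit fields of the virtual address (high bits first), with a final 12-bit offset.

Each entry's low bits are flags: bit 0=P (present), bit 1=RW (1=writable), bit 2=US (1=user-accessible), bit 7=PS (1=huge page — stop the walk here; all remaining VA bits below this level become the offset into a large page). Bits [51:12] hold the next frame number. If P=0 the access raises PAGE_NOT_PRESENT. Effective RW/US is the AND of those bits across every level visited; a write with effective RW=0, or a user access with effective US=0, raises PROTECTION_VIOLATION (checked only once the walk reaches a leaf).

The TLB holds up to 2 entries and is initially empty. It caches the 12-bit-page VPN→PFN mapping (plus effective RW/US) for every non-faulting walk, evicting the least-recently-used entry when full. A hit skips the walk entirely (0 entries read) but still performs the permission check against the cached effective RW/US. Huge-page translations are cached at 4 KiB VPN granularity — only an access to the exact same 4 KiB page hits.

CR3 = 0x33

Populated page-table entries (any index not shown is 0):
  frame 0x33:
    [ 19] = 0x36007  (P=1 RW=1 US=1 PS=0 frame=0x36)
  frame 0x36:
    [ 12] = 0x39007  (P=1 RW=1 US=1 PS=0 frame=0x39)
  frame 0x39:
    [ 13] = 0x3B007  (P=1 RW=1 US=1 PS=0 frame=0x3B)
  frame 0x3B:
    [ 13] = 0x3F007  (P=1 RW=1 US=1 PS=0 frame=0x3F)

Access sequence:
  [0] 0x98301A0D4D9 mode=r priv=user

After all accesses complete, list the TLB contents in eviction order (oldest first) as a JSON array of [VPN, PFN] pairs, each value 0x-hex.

Walk each access:
#0 VA=0x98301A0D4D9 (r,user):
  [0] read 0x33 idx=19: raw=0x36007 flags P=1 W=1 U=1 S=0
  [1] read 0x36 idx=12: raw=0x39007 flags P=1 W=1 U=1 S=0
  [2] read 0x39 idx=13: raw=0x3B007 flags P=1 W=1 U=1 S=0
  [3] read 0x3B idx=13: raw=0x3F007 flags P=1 W=1 U=1 S=0
  → PA=0x3F4D9  (4 entries read)

TLB: [["0x98301A0D", "0x3F"]]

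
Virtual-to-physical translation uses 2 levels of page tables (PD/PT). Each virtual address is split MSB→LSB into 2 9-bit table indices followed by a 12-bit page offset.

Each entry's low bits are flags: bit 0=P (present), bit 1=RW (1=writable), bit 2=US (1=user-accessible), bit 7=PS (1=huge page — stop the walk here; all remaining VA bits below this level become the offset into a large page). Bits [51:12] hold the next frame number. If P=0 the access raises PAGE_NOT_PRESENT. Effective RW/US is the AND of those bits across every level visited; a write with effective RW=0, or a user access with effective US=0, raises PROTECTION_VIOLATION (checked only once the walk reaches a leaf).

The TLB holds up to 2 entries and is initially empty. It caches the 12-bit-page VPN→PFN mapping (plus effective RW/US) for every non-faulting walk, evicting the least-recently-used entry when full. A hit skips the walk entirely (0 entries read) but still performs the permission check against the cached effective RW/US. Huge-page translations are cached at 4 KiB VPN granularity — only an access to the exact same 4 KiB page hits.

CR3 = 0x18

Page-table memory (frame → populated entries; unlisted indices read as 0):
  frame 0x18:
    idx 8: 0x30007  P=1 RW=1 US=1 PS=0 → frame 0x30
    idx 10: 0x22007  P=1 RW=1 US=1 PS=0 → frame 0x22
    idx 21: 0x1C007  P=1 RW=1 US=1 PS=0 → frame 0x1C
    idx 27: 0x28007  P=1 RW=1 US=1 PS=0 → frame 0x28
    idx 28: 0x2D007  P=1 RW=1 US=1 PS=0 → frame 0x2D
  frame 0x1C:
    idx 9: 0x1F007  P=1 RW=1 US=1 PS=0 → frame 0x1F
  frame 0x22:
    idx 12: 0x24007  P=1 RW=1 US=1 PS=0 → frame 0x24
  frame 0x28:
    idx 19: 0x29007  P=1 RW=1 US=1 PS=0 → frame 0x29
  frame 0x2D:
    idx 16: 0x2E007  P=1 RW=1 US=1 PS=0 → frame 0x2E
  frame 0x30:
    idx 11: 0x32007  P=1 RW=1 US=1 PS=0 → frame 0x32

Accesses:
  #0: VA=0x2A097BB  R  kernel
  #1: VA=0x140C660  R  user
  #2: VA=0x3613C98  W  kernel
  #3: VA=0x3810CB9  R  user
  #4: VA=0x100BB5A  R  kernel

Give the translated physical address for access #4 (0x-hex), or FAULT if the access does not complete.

Trace:
#0 VA=0x2A097BB (r,kernel):
  lvl0: tbl 0x18, slot 21 ⇒ 0x1C007 (P1/RW1/US1/PS0)
  lvl1: tbl 0x1C, slot 9 ⇒ 0x1F007 (P1/RW1/US1/PS0)
  ⇒ phys 0x1F7BB  [2 reads]
#1 VA=0x140C660 (r,user):
  lvl0: tbl 0x18, slot 10 ⇒ 0x22007 (P1/RW1/US1/PS0)
  lvl1: tbl 0x22, slot 12 ⇒ 0x24007 (P1/RW1/US1/PS0)
  ⇒ phys 0x24660  [2 reads]
#2 VA=0x3613C98 (w,kernel):
  lvl0: tbl 0x18, slot 27 ⇒ 0x28007 (P1/RW1/US1/PS0)
  lvl1: tbl 0x28, slot 19 ⇒ 0x29007 (P1/RW1/US1/PS0)
  ⇒ phys 0x29C98  [2 reads]
#3 VA=0x3810CB9 (r,user):
  lvl0: tbl 0x18, slot 28 ⇒ 0x2D007 (P1/RW1/US1/PS0)
  lvl1: tbl 0x2D, slot 16 ⇒ 0x2E007 (P1/RW1/US1/PS0)
  ⇒ phys 0x2ECB9  [2 reads]
#4 VA=0x100BB5A (r,kernel):
  lvl0: tbl 0x18, slot 8 ⇒ 0x30007 (P1/RW1/US1/PS0)
  lvl1: tbl 0x30, slot 11 ⇒ 0x32007 (P1/RW1/US1/PS0)
  ⇒ phys 0x32B5A  [2 reads]

Access #4 PA: 0x32B5A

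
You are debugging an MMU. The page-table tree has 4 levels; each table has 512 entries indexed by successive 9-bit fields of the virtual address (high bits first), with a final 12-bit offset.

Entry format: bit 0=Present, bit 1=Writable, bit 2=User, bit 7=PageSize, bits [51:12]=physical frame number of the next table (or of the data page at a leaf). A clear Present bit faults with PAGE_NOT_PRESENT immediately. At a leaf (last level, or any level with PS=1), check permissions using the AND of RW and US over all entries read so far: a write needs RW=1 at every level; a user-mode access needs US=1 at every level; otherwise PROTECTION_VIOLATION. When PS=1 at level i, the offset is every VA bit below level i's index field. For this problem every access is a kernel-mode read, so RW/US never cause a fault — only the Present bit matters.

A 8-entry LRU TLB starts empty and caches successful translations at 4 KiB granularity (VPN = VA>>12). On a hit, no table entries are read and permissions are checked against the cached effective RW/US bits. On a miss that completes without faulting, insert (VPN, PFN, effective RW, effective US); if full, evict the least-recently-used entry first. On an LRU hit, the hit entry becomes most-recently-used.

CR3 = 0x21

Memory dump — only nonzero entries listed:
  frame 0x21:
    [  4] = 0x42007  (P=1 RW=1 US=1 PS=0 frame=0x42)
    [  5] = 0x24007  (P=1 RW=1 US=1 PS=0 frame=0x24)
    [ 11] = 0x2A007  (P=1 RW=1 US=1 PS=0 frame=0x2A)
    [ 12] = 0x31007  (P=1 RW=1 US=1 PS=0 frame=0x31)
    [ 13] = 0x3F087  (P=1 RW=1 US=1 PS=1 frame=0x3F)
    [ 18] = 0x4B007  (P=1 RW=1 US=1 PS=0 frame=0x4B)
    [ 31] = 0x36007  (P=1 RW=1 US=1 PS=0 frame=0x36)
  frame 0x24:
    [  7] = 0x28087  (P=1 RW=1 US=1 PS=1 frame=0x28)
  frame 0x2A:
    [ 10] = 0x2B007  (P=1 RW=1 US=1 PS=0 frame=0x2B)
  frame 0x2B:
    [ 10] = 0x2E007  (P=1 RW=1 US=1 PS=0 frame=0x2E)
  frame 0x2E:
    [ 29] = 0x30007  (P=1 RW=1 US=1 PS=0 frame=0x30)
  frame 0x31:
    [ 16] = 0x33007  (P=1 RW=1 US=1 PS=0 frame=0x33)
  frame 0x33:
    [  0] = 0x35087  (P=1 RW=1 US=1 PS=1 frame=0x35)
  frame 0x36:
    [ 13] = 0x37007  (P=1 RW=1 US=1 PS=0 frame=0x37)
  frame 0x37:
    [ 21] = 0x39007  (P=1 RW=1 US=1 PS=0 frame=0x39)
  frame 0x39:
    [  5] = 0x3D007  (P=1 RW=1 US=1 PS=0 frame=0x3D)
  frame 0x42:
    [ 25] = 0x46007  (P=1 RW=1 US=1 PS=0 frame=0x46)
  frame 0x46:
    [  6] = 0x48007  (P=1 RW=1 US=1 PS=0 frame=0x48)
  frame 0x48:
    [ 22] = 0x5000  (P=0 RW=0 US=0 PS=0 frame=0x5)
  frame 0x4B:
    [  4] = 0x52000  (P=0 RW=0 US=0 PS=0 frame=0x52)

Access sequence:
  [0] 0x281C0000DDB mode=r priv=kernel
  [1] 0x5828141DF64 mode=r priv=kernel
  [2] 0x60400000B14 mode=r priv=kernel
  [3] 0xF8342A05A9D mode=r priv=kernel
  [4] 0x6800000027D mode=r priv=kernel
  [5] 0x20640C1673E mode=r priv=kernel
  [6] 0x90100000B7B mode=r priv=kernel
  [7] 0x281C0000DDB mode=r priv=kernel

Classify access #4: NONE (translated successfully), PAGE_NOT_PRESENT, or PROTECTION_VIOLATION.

Per-access translation:
#0 VA=0x281C0000DDB (r,kernel):
  [0] read 0x21 idx=5: raw=0x24007 flags P=1 W=1 U=1 S=0
  [1] read 0x24 idx=7: raw=0x28087 flags P=1 W=1 U=1 S=1
  → PA=0x28DDB (huge @L1)  (2 entries read)
#1 VA=0x5828141DF64 (r,kernel):
  [0] read 0x21 idx=11: raw=0x2A007 flags P=1 W=1 U=1 S=0
  [1] read 0x2A idx=10: raw=0x2B007 flags P=1 W=1 U=1 S=0
  [2] read 0x2B idx=10: raw=0x2E007 flags P=1 W=1 U=1 S=0
  [3] read 0x2E idx=29: raw=0x30007 flags P=1 W=1 U=1 S=0
  → PA=0x30F64  (4 entries read)
#2 VA=0x60400000B14 (r,kernel):
  [0] read 0x21 idx=12: raw=0x31007 flags P=1 W=1 U=1 S=0
  [1] read 0x31 idx=16: raw=0x33007 flags P=1 W=1 U=1 S=0
  [2] read 0x33 idx=0: raw=0x35087 flags P=1 W=1 U=1 S=1
  → PA=0x35B14 (huge @L2)  (3 entries read)
#3 VA=0xF8342A05A9D (r,kernel):
  [0] read 0x21 idx=31: raw=0x36007 flags P=1 W=1 U=1 S=0
  [1] read 0x36 idx=13: raw=0x37007 flags P=1 W=1 U=1 S=0
  [2] read 0x37 idx=21: raw=0x39007 flags P=1 W=1 U=1 S=0
  [3] read 0x39 idx=5: raw=0x3D007 flags P=1 W=1 U=1 S=0
  → PA=0x3DA9D  (4 entries read)
#4 VA=0x6800000027D (r,kernel):
  [0] read 0x21 idx=13: raw=0x3F087 flags P=1 W=1 U=1 S=1
  → PA=0x3F27D (huge @L0)  (1 entries read)
#5 VA=0x20640C1673E (r,kernel):
  [0] read 0x21 idx=4: raw=0x42007 flags P=1 W=1 U=1 S=0
  [1] read 0x42 idx=25: raw=0x46007 flags P=1 W=1 U=1 S=0
  [2] read 0x46 idx=6: raw=0x48007 flags P=1 W=1 U=1 S=0
  [3] read 0x48 idx=22: raw=0x5000 flags P=0 W=0 U=0 S=0
  → PAGE_NOT_PRESENT  (4 entries read)
#6 VA=0x90100000B7B (r,kernel):
  [0] read 0x21 idx=18: raw=0x4B007 flags P=1 W=1 U=1 S=0
  [1] read 0x4B idx=4: raw=0x52000 flags P=0 W=0 U=0 S=0
  → PAGE_NOT_PRESENT  (2 entries read)
#7 VA=0x281C0000DDB (r,kernel):
  TLB hit vpn=0x281C0000 → PA=0x28DDB

Access #4 fault: NONE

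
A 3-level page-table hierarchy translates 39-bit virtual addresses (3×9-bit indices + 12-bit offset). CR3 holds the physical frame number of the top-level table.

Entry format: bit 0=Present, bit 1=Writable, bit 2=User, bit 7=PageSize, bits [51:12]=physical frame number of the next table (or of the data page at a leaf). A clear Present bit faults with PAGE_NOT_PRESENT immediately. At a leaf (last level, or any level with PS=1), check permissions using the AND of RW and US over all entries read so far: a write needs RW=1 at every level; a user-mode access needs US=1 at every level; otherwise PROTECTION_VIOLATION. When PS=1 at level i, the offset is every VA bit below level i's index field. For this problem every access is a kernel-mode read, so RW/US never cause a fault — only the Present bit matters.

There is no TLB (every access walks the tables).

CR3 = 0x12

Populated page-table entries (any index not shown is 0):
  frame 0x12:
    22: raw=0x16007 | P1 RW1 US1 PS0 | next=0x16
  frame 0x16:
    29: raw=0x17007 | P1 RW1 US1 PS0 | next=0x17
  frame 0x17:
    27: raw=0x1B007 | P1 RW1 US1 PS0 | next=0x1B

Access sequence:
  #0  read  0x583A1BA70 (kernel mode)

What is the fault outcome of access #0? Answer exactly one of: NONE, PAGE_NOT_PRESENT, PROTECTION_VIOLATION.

Walk each access:
#0 VA=0x583A1BA70 (r,kernel):
  [0] read 0x12 idx=22: raw=0x16007 flags P=1 W=1 U=1 S=0
  [1] read 0x16 idx=29: raw=0x17007 flags P=1 W=1 U=1 S=0
  [2] read 0x17 idx=27: raw=0x1B007 flags P=1 W=1 U=1 S=0
  ✓ 0x1BA70  — 3 lookups

Access #0 fault: NONE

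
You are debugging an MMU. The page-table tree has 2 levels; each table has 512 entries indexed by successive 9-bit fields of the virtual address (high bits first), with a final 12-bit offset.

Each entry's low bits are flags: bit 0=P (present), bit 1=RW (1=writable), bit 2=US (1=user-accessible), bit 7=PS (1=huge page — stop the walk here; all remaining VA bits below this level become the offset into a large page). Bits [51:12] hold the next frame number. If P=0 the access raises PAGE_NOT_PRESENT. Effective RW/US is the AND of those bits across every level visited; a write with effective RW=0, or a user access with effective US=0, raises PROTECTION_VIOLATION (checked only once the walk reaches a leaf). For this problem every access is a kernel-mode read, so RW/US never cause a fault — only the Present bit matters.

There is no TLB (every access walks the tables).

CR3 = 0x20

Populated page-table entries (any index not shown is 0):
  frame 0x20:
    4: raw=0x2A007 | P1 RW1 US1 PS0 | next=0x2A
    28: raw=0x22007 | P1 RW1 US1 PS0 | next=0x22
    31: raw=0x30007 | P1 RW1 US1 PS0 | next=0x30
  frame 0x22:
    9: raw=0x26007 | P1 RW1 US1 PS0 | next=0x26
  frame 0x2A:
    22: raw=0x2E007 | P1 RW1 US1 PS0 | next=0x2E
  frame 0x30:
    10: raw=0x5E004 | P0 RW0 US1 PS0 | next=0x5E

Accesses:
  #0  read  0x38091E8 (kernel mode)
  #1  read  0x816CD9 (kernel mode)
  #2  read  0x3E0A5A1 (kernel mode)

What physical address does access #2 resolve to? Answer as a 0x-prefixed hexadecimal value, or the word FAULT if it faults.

Trace:
#0 VA=0x38091E8 (r,kernel):
  L0: frame=0x20 idx=28 entry=0x22007 [P=1 RW=1 US=1 PS=0]
  L1: frame=0x22 idx=9 entry=0x26007 [P=1 RW=1 US=1 PS=0]
  ✓ 0x261E8  — 2 lookups
#1 VA=0x816CD9 (r,kernel):
  L0: frame=0x20 idx=4 entry=0x2A007 [P=1 RW=1 US=1 PS=0]
  L1: frame=0x2A idx=22 entry=0x2E007 [P=1 RW=1 US=1 PS=0]
  ✓ 0x2ECD9  — 2 lookups
#2 VA=0x3E0A5A1 (r,kernel):
  L0: frame=0x20 idx=31 entry=0x30007 [P=1 RW=1 US=1 PS=0]
  L1: frame=0x30 idx=10 entry=0x5E004 [P=0 RW=0 US=1 PS=0]
  ✗ PAGE_NOT_PRESENT  [2 reads]

Access #2 PA: FAULT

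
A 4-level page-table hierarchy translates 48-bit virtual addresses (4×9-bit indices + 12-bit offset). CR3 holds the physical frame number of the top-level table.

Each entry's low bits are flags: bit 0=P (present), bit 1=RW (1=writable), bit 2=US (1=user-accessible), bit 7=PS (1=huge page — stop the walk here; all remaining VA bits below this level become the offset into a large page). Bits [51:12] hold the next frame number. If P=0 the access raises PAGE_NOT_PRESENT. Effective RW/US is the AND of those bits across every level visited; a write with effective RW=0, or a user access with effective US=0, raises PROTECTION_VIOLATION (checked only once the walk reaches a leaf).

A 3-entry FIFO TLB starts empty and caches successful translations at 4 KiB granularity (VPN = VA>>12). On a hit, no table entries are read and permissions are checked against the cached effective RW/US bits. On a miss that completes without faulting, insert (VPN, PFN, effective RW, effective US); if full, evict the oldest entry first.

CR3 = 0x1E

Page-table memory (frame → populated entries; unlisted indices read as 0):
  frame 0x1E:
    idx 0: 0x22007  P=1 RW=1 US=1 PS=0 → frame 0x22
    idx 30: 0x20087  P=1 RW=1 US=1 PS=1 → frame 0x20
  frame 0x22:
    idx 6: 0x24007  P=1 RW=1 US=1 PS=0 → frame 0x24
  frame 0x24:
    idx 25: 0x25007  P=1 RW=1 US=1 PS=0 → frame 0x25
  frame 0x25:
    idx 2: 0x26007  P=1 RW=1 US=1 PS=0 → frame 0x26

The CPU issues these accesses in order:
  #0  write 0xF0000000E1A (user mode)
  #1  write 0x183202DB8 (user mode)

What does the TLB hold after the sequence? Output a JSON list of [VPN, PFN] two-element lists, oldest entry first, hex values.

Trace:
#0 VA=0xF0000000E1A (w,user):
  L0 @0x1E[30] → 0x20087  P=1,RW=1,US=1,PS=1
  ✓ 0x20E1A (huge @L0)  — 1 lookups
#1 VA=0x183202DB8 (w,user):
  L0 @0x1E[0] → 0x22007  P=1,RW=1,US=1,PS=0
  L1 @0x22[6] → 0x24007  P=1,RW=1,US=1,PS=0
  L2 @0x24[25] → 0x25007  P=1,RW=1,US=1,PS=0
  L3 @0x25[2] → 0x26007  P=1,RW=1,US=1,PS=0
  ✓ 0x26DB8  — 4 lookups

TLB: [["0xF0000000", "0x20"], ["0x183202", "0x26"]]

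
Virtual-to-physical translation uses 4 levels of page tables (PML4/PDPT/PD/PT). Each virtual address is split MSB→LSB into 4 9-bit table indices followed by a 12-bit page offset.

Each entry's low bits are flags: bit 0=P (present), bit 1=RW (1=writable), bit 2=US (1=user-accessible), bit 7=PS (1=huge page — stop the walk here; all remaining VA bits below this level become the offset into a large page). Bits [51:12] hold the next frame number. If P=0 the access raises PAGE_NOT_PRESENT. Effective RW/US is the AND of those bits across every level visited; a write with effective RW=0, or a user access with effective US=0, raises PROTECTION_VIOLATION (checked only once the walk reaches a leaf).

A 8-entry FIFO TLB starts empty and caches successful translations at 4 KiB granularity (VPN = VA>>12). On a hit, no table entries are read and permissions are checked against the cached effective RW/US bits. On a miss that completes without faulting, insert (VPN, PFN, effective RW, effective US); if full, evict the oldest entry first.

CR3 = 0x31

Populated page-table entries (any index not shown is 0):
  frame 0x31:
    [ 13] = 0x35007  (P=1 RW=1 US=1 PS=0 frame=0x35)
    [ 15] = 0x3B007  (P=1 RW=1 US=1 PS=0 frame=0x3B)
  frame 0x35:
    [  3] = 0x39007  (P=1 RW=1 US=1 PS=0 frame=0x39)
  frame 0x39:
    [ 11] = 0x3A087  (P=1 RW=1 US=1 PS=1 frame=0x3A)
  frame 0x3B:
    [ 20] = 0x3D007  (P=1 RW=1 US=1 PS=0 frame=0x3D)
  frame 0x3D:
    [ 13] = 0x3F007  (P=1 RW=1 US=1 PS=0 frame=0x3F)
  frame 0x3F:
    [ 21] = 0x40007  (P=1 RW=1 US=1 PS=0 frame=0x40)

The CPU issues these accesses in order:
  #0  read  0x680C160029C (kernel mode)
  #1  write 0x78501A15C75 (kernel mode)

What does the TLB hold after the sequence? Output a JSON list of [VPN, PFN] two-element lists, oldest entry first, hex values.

Per-access translation:
#0 VA=0x680C160029C (r,kernel):
  L0: frame=0x31 idx=13 entry=0x35007 [P=1 RW=1 US=1 PS=0]
  L1: frame=0x35 idx=3 entry=0x39007 [P=1 RW=1 US=1 PS=0]
  L2: frame=0x39 idx=11 entry=0x3A087 [P=1 RW=1 US=1 PS=1]
  → PA=0x3A29C (huge @L2)  (3 entries read)
#1 VA=0x78501A15C75 (w,kernel):
  L0: frame=0x31 idx=15 entry=0x3B007 [P=1 RW=1 US=1 PS=0]
  L1: frame=0x3B idx=20 entry=0x3D007 [P=1 RW=1 US=1 PS=0]
  L2: frame=0x3D idx=13 entry=0x3F007 [P=1 RW=1 US=1 PS=0]
  L3: frame=0x3F idx=21 entry=0x40007 [P=1 RW=1 US=1 PS=0]
  → PA=0x40C75  (4 entries read)

TLB: [["0x680C1600", "0x3A"], ["0x78501A15", "0x40"]]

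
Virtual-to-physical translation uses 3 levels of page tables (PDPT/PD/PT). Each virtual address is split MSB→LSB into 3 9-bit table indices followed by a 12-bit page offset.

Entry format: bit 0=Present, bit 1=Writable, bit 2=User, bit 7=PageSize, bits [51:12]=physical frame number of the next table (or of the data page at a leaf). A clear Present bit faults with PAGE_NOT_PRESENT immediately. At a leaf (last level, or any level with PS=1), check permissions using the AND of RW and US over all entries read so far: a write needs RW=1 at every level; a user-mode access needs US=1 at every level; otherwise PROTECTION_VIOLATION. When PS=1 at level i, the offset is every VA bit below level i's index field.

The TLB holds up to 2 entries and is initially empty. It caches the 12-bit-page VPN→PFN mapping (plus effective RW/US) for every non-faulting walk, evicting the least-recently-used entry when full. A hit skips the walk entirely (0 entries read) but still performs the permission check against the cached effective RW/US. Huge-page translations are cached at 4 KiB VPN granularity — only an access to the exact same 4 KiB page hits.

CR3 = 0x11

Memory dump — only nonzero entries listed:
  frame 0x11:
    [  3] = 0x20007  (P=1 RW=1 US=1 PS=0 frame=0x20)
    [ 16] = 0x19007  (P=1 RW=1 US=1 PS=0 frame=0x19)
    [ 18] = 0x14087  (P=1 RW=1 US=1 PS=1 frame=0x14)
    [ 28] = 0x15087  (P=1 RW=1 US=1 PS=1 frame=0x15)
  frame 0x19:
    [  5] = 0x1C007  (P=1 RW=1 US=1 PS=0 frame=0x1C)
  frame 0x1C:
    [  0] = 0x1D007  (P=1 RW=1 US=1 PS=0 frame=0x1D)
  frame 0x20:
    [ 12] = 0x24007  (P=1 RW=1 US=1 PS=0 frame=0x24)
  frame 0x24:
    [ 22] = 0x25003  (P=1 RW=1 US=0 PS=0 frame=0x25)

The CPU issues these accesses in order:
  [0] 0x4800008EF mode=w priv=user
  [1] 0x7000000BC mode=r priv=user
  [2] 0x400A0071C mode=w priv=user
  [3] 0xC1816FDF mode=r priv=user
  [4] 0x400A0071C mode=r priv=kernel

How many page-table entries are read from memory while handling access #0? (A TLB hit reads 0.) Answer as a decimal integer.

Per-access translation:
#0 VA=0x4800008EF (w,user):
  lvl0: tbl 0x11, slot 18 ⇒ 0x14087 (P1/RW1/US1/PS1)
  ⇒ phys 0x148EF (huge @L0)  [1 reads]
#1 VA=0x7000000BC (r,user):
  lvl0: tbl 0x11, slot 28 ⇒ 0x15087 (P1/RW1/US1/PS1)
  ⇒ phys 0x150BC (huge @L0)  [1 reads]
#2 VA=0x400A0071C (w,user):
  lvl0: tbl 0x11, slot 16 ⇒ 0x19007 (P1/RW1/US1/PS0)
  lvl1: tbl 0x19, slot 5 ⇒ 0x1C007 (P1/RW1/US1/PS0)
  lvl2: tbl 0x1C, slot 0 ⇒ 0x1D007 (P1/RW1/US1/PS0)
  ⇒ phys 0x1D71C  [3 reads]
#3 VA=0xC1816FDF (r,user):
  lvl0: tbl 0x11, slot 3 ⇒ 0x20007 (P1/RW1/US1/PS0)
  lvl1: tbl 0x20, slot 12 ⇒ 0x24007 (P1/RW1/US1/PS0)
  lvl2: tbl 0x24, slot 22 ⇒ 0x25003 (P1/RW1/US0/PS0)
  ⇒ fault: PROTECTION_VIOLATION  — 3 lookups
#4 VA=0x400A0071C (r,kernel):
  TLB hit vpn=0x400A00 → PA=0x1D71C

Entries read for #0: 1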